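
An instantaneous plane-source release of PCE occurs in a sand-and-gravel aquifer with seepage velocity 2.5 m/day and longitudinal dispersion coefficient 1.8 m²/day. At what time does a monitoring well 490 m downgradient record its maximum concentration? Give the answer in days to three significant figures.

196 days

For the 1D instantaneous-source solution, setting ∂C/∂t = 0 at fixed x gives v²t² + 2Dt − x² = 0, so t = (√(D² + v²x²) − D)/v².
√(D² + v²x²) = √(1.8² + 2.5² × 490²) = 1225; v² = 6.25.
t = (1225 − 1.8)/6.25 = 196 days (vs. the pure-advection estimate x/v = 196 d).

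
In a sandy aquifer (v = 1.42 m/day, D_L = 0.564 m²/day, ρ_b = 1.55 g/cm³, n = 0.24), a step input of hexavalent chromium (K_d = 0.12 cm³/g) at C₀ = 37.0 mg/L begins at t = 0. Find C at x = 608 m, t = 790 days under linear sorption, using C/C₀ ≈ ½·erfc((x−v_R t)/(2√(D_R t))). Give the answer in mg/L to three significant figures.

Retardation factor R = 1 + ρ_b·K_d/n = 1 + 1.55 × 0.12/0.24 = 1.775.
Sorption retards both mechanisms: v_R = v/R = 0.8000 m/day, D_R = D/R = 0.3177 m²/day.
v_R·t = 0.8000 × 790 = 632 m; 2√(D_R t) = 31.68 m; argument = (608 − 632)/31.68 = -0.7576.
C = C₀ × ½·erfc(-0.7576) = 37.0 × 0.8580 = 31.7 mg/L.

31.7 mg/L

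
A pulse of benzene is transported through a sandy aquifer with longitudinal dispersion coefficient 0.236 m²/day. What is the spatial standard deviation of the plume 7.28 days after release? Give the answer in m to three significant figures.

1.85 m

Dispersive spreading gives a Gaussian with σ² = 2Dt; advection only shifts the center.
σ = √(2 × 0.236 × 7.28) = 1.85 m.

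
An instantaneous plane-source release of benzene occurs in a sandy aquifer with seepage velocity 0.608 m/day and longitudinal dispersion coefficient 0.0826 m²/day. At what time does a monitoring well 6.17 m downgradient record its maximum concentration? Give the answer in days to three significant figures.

9.93 days

For the 1D instantaneous-source solution, setting ∂C/∂t = 0 at fixed x gives v²t² + 2Dt − x² = 0, so t = (√(D² + v²x²) − D)/v².
√(D² + v²x²) = √(0.0826² + 0.608² × 6.17²) = 3.752; v² = 0.369664.
t = (3.752 − 0.0826)/0.369664 = 9.93 days (vs. the pure-advection estimate x/v = 10.1 d).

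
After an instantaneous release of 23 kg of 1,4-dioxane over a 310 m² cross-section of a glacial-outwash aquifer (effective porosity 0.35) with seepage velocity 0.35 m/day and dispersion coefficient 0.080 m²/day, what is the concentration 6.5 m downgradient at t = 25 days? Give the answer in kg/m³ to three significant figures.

For an instantaneous plane source, C(x,t) = M/(n_e·A·√(4πDt)) · exp(−(x−vt)²/(4Dt)), with n_e·A the pore (flow) area.
Plume center vt = 0.35 × 25 = 8.75 m, so the well at 6.5 m is 2.25 m upgradient of the peak.
√(4πDt) = 5.013 m, giving peak height M/(n_e·A·√(4πDt)) = 23/(0.35 × 310 × 5.013) = 0.04229 kg/m³.
(x−vt)²/(4Dt) = (-2.25)²/(4 × 0.080 × 25) = 0.6328; exp(−0.6328) = 0.5311.
C = 0.04229 × 0.5311 = 0.0225 kg/m³.

0.0225 kg/m³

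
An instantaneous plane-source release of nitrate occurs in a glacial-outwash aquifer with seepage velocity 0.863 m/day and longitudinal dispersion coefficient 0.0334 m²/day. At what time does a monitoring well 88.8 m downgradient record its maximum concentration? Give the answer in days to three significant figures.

103 days

For the 1D instantaneous-source solution, setting ∂C/∂t = 0 at fixed x gives v²t² + 2Dt − x² = 0, so t = (√(D² + v²x²) − D)/v².
√(D² + v²x²) = √(0.0334² + 0.863² × 88.8²) = 76.63; v² = 0.744769.
t = (76.63 − 0.0334)/0.744769 = 103 days (vs. the pure-advection estimate x/v = 103 d).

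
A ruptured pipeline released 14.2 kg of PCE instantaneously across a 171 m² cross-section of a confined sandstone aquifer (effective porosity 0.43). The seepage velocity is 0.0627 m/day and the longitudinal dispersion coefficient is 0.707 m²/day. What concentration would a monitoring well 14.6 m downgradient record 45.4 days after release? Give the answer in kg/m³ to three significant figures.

For an instantaneous plane source, C(x,t) = M/(n_e·A·√(4πDt)) · exp(−(x−vt)²/(4Dt)), with n_e·A the pore (flow) area.
Plume center vt = 0.0627 × 45.4 = 2.84658 m, so the well at 14.6 m is 11.75342 m downgradient of the peak.
√(4πDt) = 20.08 m, giving peak height M/(n_e·A·√(4πDt)) = 14.2/(0.43 × 171 × 20.08) = 0.009617 kg/m³.
(x−vt)²/(4Dt) = (11.75342)²/(4 × 0.707 × 45.4) = 1.076; exp(−1.076) = 0.3410.
C = 0.009617 × 0.3410 = 0.00328 kg/m³.

0.00328 kg/m³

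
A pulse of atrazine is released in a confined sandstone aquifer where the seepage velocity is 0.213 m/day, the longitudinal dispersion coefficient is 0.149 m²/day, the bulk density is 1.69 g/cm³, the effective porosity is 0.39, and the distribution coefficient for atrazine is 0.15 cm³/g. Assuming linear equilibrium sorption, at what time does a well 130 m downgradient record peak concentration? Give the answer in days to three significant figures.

1000 days

Retardation factor R = 1 + ρ_b·K_d/n = 1 + 1.69 × 0.15/0.39 = 1.650.
Sorption retards both mechanisms: v_R = v/R = 0.1291 m/day, D_R = D/R = 0.09030 m²/day.
Peak time from v_R²t² + 2D_R t − x² = 0: t = (√(D_R² + v_R²x²) − D_R)/v_R².
√(D_R² + v_R²x²) = √(0.09030² + 0.1291² × 130²) = 16.78; v_R² = 0.01667.
t = (16.78 − 0.09030)/0.01667 = 1000 days.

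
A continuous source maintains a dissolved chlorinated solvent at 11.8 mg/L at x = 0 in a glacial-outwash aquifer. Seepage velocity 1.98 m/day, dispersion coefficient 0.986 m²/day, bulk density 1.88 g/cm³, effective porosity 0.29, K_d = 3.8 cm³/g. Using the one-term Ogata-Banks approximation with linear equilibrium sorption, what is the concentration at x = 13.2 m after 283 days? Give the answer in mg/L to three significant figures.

11.4 mg/L

Retardation factor R = 1 + ρ_b·K_d/n = 1 + 1.88 × 3.8/0.29 = 25.63.
Sorption retards both mechanisms: v_R = v/R = 0.07725 m/day, D_R = D/R = 0.03847 m²/day.
v_R·t = 0.07725 × 283 = 21.86175 m; 2√(D_R t) = 6.599 m; argument = (13.2 − 21.86175)/6.599 = -1.313.
C = C₀ × ½·erfc(-1.313) = 11.8 × 0.9683 = 11.4 mg/L.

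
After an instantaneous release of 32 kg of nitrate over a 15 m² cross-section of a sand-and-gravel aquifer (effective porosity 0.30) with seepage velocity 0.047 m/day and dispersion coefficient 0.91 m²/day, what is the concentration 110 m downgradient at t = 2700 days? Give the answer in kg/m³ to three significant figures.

0.0393 kg/m³

For an instantaneous plane source, C(x,t) = M/(n_e·A·√(4πDt)) · exp(−(x−vt)²/(4Dt)), with n_e·A the pore (flow) area.
Plume center vt = 0.047 × 2700 = 126.9 m, so the well at 110 m is 16.9 m upgradient of the peak.
√(4πDt) = 175.7 m, giving peak height M/(n_e·A·√(4πDt)) = 32/(0.30 × 15 × 175.7) = 0.04047 kg/m³.
(x−vt)²/(4Dt) = (-16.9)²/(4 × 0.91 × 2700) = 0.02906; exp(−0.02906) = 0.9714.
C = 0.04047 × 0.9714 = 0.0393 kg/m³.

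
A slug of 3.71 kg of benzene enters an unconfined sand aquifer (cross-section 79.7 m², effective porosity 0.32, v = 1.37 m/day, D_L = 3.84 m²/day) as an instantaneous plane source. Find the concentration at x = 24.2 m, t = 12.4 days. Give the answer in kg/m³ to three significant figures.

0.00453 kg/m³

For an instantaneous plane source, C(x,t) = M/(n_e·A·√(4πDt)) · exp(−(x−vt)²/(4Dt)), with n_e·A the pore (flow) area.
Plume center vt = 1.37 × 12.4 = 16.988 m, so the well at 24.2 m is 7.212 m downgradient of the peak.
√(4πDt) = 24.46 m, giving peak height M/(n_e·A·√(4πDt)) = 3.71/(0.32 × 79.7 × 24.46) = 0.005947 kg/m³.
(x−vt)²/(4Dt) = (7.212)²/(4 × 3.84 × 12.4) = 0.2731; exp(−0.2731) = 0.7610.
C = 0.005947 × 0.7610 = 0.00453 kg/m³.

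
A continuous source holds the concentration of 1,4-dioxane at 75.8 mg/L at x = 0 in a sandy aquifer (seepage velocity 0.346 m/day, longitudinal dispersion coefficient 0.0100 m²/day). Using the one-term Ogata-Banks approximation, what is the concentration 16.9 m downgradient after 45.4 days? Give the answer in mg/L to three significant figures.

8.00 mg/L

For a continuous step input, C/C₀ ≈ ½·erfc((x−vt)/(2√(Dt))).
vt = 0.346 × 45.4 = 15.7084 m and 2√(Dt) = 2√(0.0100 × 45.4) = 1.348 m.
Argument (x−vt)/(2√(Dt)) = (16.9 − 15.7084)/1.348 = 0.8840; ½·erfc(0.8840) = 0.1056.
C = 75.8 × 0.1056 = 8.00 mg/L.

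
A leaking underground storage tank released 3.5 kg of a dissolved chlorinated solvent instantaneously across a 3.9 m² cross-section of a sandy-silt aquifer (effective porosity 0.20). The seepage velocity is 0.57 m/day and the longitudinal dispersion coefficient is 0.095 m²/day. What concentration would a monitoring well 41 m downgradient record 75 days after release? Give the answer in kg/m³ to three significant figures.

0.426 kg/m³

For an instantaneous plane source, C(x,t) = M/(n_e·A·√(4πDt)) · exp(−(x−vt)²/(4Dt)), with n_e·A the pore (flow) area.
Plume center vt = 0.57 × 75 = 42.75 m, so the well at 41 m is 1.75 m upgradient of the peak.
√(4πDt) = 9.462 m, giving peak height M/(n_e·A·√(4πDt)) = 3.5/(0.20 × 3.9 × 9.462) = 0.4742 kg/m³.
(x−vt)²/(4Dt) = (-1.75)²/(4 × 0.095 × 75) = 0.1075; exp(−0.1075) = 0.8981.
C = 0.4742 × 0.8981 = 0.426 kg/m³.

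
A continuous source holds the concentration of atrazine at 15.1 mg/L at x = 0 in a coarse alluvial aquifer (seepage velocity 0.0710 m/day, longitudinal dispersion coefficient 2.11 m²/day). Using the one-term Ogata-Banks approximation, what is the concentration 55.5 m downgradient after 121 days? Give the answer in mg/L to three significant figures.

0.286 mg/L

For a continuous step input, C/C₀ ≈ ½·erfc((x−vt)/(2√(Dt))).
vt = 0.0710 × 121 = 8.591 m and 2√(Dt) = 2√(2.11 × 121) = 31.96 m.
Argument (x−vt)/(2√(Dt)) = (55.5 − 8.591)/31.96 = 1.468; ½·erfc(1.468) = 0.01894.
C = 15.1 × 0.01894 = 0.286 mg/L.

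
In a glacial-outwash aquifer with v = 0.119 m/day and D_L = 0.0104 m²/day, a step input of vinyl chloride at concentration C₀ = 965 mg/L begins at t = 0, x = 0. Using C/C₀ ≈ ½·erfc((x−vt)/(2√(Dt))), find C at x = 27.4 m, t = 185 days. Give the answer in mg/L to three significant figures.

For a continuous step input, C/C₀ ≈ ½·erfc((x−vt)/(2√(Dt))).
vt = 0.119 × 185 = 22.015 m and 2√(Dt) = 2√(0.0104 × 185) = 2.774 m.
Argument (x−vt)/(2√(Dt)) = (27.4 − 22.015)/2.774 = 1.941; ½·erfc(1.941) = 0.003026.
C = 965 × 0.003026 = 2.92 mg/L.

2.92 mg/L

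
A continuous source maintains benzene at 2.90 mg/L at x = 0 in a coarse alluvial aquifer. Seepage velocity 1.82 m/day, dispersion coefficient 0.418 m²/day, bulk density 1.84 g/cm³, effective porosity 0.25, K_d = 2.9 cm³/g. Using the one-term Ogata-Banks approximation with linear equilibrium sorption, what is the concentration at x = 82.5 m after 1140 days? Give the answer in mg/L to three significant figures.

Retardation factor R = 1 + ρ_b·K_d/n = 1 + 1.84 × 2.9/0.25 = 22.34.
Sorption retards both mechanisms: v_R = v/R = 0.08147 m/day, D_R = D/R = 0.01871 m²/day.
v_R·t = 0.08147 × 1140 = 92.8758 m; 2√(D_R t) = 9.237 m; argument = (82.5 − 92.8758)/9.237 = -1.123.
C = C₀ × ½·erfc(-1.123) = 2.90 × 0.9439 = 2.74 mg/L.

2.74 mg/L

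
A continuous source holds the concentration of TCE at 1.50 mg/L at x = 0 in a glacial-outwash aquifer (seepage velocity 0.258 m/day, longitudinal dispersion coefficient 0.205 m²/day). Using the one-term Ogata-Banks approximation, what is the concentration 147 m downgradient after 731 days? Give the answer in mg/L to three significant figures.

For a continuous step input, C/C₀ ≈ ½·erfc((x−vt)/(2√(Dt))).
vt = 0.258 × 731 = 188.598 m and 2√(Dt) = 2√(0.205 × 731) = 24.48 m.
Argument (x−vt)/(2√(Dt)) = (147 − 188.598)/24.48 = -1.699; ½·erfc(-1.699) = 0.9919.
C = 1.50 × 0.9919 = 1.49 mg/L.

1.49 mg/L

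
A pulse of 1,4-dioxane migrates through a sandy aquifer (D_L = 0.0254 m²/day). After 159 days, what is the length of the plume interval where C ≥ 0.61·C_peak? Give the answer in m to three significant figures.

The plume is Gaussian with σ = √(2Dt) = √(2 × 0.0254 × 159) = 2.842 m.
C/C_peak = exp(−Δx²/(2σ²)) = 0.61 ⇒ Δx = σ·√(−2 ln 0.61) = 2.842 × 0.9943 = 2.826 m.
Width = 2Δx = 5.65 m.

5.65 m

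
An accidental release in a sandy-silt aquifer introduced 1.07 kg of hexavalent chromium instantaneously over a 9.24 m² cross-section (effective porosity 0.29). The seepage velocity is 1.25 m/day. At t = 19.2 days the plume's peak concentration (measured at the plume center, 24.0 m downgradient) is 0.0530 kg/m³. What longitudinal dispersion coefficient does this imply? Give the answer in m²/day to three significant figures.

At the plume center C_max = M/(n_e·A·√(4πDt)), so D = M²/(4πt·(n_e·A·C_max)²).
n_e·A·C_max = 0.29 × 9.24 × 0.0530 = 0.1420 kg/m.
D = 1.07²/(4π × 19.2 × 0.1420²) = 0.235 m²/day.

0.235 m²/day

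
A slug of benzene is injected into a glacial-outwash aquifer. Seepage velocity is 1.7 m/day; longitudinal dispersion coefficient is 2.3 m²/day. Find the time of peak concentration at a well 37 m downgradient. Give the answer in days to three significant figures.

For the 1D instantaneous-source solution, setting ∂C/∂t = 0 at fixed x gives v²t² + 2Dt − x² = 0, so t = (√(D² + v²x²) − D)/v².
√(D² + v²x²) = √(2.3² + 1.7² × 37²) = 62.94; v² = 2.89.
t = (62.94 − 2.3)/2.89 = 21.0 days (vs. the pure-advection estimate x/v = 21.8 d).

21.0 days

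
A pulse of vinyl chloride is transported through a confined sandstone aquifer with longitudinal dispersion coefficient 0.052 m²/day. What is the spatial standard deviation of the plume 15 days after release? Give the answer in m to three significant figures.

Dispersive spreading gives a Gaussian with σ² = 2Dt; advection only shifts the center.
σ = √(2 × 0.052 × 15) = 1.25 m.

1.25 m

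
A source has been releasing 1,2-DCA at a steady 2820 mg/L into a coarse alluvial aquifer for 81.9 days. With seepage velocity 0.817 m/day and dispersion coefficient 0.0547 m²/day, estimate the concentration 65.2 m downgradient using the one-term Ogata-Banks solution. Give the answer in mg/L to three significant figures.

2020 mg/L

For a continuous step input, C/C₀ ≈ ½·erfc((x−vt)/(2√(Dt))).
vt = 0.817 × 81.9 = 66.9123 m and 2√(Dt) = 2√(0.0547 × 81.9) = 4.233 m.
Argument (x−vt)/(2√(Dt)) = (65.2 − 66.9123)/4.233 = -0.4045; ½·erfc(-0.4045) = 0.7164.
C = 2820 × 0.7164 = 2020 mg/L.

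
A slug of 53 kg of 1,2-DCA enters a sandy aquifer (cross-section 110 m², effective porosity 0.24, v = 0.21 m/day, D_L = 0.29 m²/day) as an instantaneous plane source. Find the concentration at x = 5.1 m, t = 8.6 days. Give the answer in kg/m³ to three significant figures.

For an instantaneous plane source, C(x,t) = M/(n_e·A·√(4πDt)) · exp(−(x−vt)²/(4Dt)), with n_e·A the pore (flow) area.
Plume center vt = 0.21 × 8.6 = 1.806 m, so the well at 5.1 m is 3.294 m downgradient of the peak.
√(4πDt) = 5.598 m, giving peak height M/(n_e·A·√(4πDt)) = 53/(0.24 × 110 × 5.598) = 0.3586 kg/m³.
(x−vt)²/(4Dt) = (3.294)²/(4 × 0.29 × 8.6) = 1.088; exp(−1.088) = 0.3369.
C = 0.3586 × 0.3369 = 0.121 kg/m³.

0.121 kg/m³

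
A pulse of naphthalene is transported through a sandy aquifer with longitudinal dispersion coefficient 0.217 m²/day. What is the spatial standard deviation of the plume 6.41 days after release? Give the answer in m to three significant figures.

1.67 m

Dispersive spreading gives a Gaussian with σ² = 2Dt; advection only shifts the center.
σ = √(2 × 0.217 × 6.41) = 1.67 m.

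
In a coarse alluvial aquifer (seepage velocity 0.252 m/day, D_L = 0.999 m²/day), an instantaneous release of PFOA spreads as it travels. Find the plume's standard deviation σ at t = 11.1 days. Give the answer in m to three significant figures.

Dispersive spreading gives a Gaussian with σ² = 2Dt; advection only shifts the center.
σ = √(2 × 0.999 × 11.1) = 4.71 m.

4.71 m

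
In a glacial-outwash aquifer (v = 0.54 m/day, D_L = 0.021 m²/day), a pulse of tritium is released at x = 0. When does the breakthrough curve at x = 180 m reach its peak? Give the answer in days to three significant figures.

333 days

For the 1D instantaneous-source solution, setting ∂C/∂t = 0 at fixed x gives v²t² + 2Dt − x² = 0, so t = (√(D² + v²x²) − D)/v².
√(D² + v²x²) = √(0.021² + 0.54² × 180²) = 97.20; v² = 0.2916.
t = (97.20 − 0.021)/0.2916 = 333 days (vs. the pure-advection estimate x/v = 333 d).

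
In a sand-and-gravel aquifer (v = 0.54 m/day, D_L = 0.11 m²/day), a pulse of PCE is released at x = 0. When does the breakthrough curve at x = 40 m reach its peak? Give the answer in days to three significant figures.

For the 1D instantaneous-source solution, setting ∂C/∂t = 0 at fixed x gives v²t² + 2Dt − x² = 0, so t = (√(D² + v²x²) − D)/v².
√(D² + v²x²) = √(0.11² + 0.54² × 40²) = 21.60; v² = 0.2916.
t = (21.60 − 0.11)/0.2916 = 73.7 days (vs. the pure-advection estimate x/v = 74.1 d).

73.7 days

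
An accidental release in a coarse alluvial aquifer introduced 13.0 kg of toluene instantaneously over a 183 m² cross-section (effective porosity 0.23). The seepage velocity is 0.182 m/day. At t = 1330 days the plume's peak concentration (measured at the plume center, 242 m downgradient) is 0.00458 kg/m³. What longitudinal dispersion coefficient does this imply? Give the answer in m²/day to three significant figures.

0.272 m²/day

At the plume center C_max = M/(n_e·A·√(4πDt)), so D = M²/(4πt·(n_e·A·C_max)²).
n_e·A·C_max = 0.23 × 183 × 0.00458 = 0.1928 kg/m.
D = 13.0²/(4π × 1330 × 0.1928²) = 0.272 m²/day.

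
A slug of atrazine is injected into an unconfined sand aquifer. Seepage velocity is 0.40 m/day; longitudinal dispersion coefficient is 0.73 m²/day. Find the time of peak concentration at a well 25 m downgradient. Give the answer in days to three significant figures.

58.1 days

For the 1D instantaneous-source solution, setting ∂C/∂t = 0 at fixed x gives v²t² + 2Dt − x² = 0, so t = (√(D² + v²x²) − D)/v².
√(D² + v²x²) = √(0.73² + 0.40² × 25²) = 10.03; v² = 0.16.
t = (10.03 − 0.73)/0.16 = 58.1 days (vs. the pure-advection estimate x/v = 62.5 d).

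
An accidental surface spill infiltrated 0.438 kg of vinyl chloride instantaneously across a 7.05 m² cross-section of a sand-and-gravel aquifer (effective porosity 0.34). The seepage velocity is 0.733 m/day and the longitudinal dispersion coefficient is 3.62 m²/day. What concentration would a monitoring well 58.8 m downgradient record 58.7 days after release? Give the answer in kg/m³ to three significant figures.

For an instantaneous plane source, C(x,t) = M/(n_e·A·√(4πDt)) · exp(−(x−vt)²/(4Dt)), with n_e·A the pore (flow) area.
Plume center vt = 0.733 × 58.7 = 43.0271 m, so the well at 58.8 m is 15.7729 m downgradient of the peak.
√(4πDt) = 51.67 m, giving peak height M/(n_e·A·√(4πDt)) = 0.438/(0.34 × 7.05 × 51.67) = 0.003536 kg/m³.
(x−vt)²/(4Dt) = (15.7729)²/(4 × 3.62 × 58.7) = 0.2927; exp(−0.2927) = 0.7462.
C = 0.003536 × 0.7462 = 0.00264 kg/m³.

0.00264 kg/m³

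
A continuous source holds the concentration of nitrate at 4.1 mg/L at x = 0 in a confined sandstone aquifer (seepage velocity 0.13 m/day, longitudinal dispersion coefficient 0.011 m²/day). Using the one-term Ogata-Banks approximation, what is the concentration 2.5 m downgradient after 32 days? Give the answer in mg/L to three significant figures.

For a continuous step input, C/C₀ ≈ ½·erfc((x−vt)/(2√(Dt))).
vt = 0.13 × 32 = 4.16 m and 2√(Dt) = 2√(0.011 × 32) = 1.187 m.
Argument (x−vt)/(2√(Dt)) = (2.5 − 4.16)/1.187 = -1.398; ½·erfc(-1.398) = 0.9760.
C = 4.1 × 0.9760 = 4.00 mg/L.

4.00 mg/L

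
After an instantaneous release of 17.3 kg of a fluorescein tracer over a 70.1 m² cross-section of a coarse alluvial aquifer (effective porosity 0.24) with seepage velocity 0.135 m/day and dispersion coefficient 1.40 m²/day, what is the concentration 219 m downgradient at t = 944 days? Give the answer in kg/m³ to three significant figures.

0.00163 kg/m³

For an instantaneous plane source, C(x,t) = M/(n_e·A·√(4πDt)) · exp(−(x−vt)²/(4Dt)), with n_e·A the pore (flow) area.
Plume center vt = 0.135 × 944 = 127.44 m, so the well at 219 m is 91.56 m downgradient of the peak.
√(4πDt) = 128.9 m, giving peak height M/(n_e·A·√(4πDt)) = 17.3/(0.24 × 70.1 × 128.9) = 0.007977 kg/m³.
(x−vt)²/(4Dt) = (91.56)²/(4 × 1.40 × 944) = 1.586; exp(−1.586) = 0.2047.
C = 0.007977 × 0.2047 = 0.00163 kg/m³.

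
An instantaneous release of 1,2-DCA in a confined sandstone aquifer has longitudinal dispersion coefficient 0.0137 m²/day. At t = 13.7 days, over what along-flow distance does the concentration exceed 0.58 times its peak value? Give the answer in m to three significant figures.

1.28 m

The plume is Gaussian with σ = √(2Dt) = √(2 × 0.0137 × 13.7) = 0.6127 m.
C/C_peak = exp(−Δx²/(2σ²)) = 0.58 ⇒ Δx = σ·√(−2 ln 0.58) = 0.6127 × 1.044 = 0.6397 m.
Width = 2Δx = 1.28 m.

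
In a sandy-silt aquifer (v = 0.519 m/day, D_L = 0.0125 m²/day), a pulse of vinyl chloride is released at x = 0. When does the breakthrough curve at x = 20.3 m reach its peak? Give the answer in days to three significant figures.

For the 1D instantaneous-source solution, setting ∂C/∂t = 0 at fixed x gives v²t² + 2Dt − x² = 0, so t = (√(D² + v²x²) − D)/v².
√(D² + v²x²) = √(0.0125² + 0.519² × 20.3²) = 10.54; v² = 0.269361.
t = (10.54 − 0.0125)/0.269361 = 39.1 days (vs. the pure-advection estimate x/v = 39.1 d).

39.1 days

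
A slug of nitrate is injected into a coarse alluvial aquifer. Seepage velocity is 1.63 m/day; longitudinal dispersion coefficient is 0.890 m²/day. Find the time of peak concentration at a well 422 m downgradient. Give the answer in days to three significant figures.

For the 1D instantaneous-source solution, setting ∂C/∂t = 0 at fixed x gives v²t² + 2Dt − x² = 0, so t = (√(D² + v²x²) − D)/v².
√(D² + v²x²) = √(0.890² + 1.63² × 422²) = 687.9; v² = 2.6569.
t = (687.9 − 0.890)/2.6569 = 259 days (vs. the pure-advection estimate x/v = 259 d).

259 days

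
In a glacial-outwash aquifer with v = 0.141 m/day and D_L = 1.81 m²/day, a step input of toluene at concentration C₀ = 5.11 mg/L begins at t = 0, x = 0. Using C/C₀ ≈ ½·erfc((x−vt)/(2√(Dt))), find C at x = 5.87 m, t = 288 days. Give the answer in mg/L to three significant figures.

For a continuous step input, C/C₀ ≈ ½·erfc((x−vt)/(2√(Dt))).
vt = 0.141 × 288 = 40.608 m and 2√(Dt) = 2√(1.81 × 288) = 45.66 m.
Argument (x−vt)/(2√(Dt)) = (5.87 − 40.608)/45.66 = -0.7608; ½·erfc(-0.7608) = 0.8590.
C = 5.11 × 0.8590 = 4.39 mg/L.

4.39 mg/L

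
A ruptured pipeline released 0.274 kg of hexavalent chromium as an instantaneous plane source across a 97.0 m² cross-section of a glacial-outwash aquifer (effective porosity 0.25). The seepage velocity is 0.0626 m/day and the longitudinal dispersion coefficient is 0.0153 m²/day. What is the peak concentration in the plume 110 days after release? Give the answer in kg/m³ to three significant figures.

The peak of an instantaneous 1D plume sits at x = vt; there the Gaussian factor is 1 and C_max = M/(n_e·A·√(4πDt)), where n_e·A is the pore area the mass is dissolved in.
√(4πDt) = √(4π × 0.0153 × 110) = 4.599 m, so C_max = 0.274/(0.25 × 97.0 × 4.599) = 0.00246 kg/m³.

0.00246 kg/m³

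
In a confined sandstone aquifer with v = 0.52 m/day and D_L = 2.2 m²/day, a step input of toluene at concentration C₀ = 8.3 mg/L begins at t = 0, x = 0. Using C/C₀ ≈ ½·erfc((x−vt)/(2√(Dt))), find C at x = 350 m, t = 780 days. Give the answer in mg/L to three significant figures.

For a continuous step input, C/C₀ ≈ ½·erfc((x−vt)/(2√(Dt))).
vt = 0.52 × 780 = 405.6 m and 2√(Dt) = 2√(2.2 × 780) = 82.85 m.
Argument (x−vt)/(2√(Dt)) = (350 − 405.6)/82.85 = -0.6711; ½·erfc(-0.6711) = 0.8287.
C = 8.3 × 0.8287 = 6.88 mg/L.

6.88 mg/L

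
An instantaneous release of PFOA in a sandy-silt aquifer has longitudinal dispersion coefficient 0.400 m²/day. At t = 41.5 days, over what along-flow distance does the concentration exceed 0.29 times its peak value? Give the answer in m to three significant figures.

18.1 m

The plume is Gaussian with σ = √(2Dt) = √(2 × 0.400 × 41.5) = 5.762 m.
C/C_peak = exp(−Δx²/(2σ²)) = 0.29 ⇒ Δx = σ·√(−2 ln 0.29) = 5.762 × 1.573 = 9.064 m.
Width = 2Δx = 18.1 m.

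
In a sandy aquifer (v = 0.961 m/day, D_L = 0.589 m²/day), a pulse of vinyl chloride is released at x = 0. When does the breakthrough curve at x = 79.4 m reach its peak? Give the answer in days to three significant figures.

82.0 days

For the 1D instantaneous-source solution, setting ∂C/∂t = 0 at fixed x gives v²t² + 2Dt − x² = 0, so t = (√(D² + v²x²) − D)/v².
√(D² + v²x²) = √(0.589² + 0.961² × 79.4²) = 76.31; v² = 0.923521.
t = (76.31 − 0.589)/0.923521 = 82.0 days (vs. the pure-advection estimate x/v = 82.6 d).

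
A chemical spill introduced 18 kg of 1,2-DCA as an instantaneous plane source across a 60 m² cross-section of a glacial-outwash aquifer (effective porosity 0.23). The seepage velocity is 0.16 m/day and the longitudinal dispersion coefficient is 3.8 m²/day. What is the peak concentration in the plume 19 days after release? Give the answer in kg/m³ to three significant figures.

The peak of an instantaneous 1D plume sits at x = vt; there the Gaussian factor is 1 and C_max = M/(n_e·A·√(4πDt)), where n_e·A is the pore area the mass is dissolved in.
√(4πDt) = √(4π × 3.8 × 19) = 30.12 m, so C_max = 18/(0.23 × 60 × 30.12) = 0.0433 kg/m³.

0.0433 kg/m³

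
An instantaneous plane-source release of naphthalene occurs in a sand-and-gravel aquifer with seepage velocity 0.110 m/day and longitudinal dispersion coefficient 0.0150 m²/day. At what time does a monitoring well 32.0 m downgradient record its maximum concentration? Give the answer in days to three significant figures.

290 days

For the 1D instantaneous-source solution, setting ∂C/∂t = 0 at fixed x gives v²t² + 2Dt − x² = 0, so t = (√(D² + v²x²) − D)/v².
√(D² + v²x²) = √(0.0150² + 0.110² × 32.0²) = 3.520; v² = 0.0121.
t = (3.520 − 0.0150)/0.0121 = 290 days (vs. the pure-advection estimate x/v = 291 d).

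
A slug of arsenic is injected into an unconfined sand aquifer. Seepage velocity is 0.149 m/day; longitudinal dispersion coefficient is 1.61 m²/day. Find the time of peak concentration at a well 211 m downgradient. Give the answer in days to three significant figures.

For the 1D instantaneous-source solution, setting ∂C/∂t = 0 at fixed x gives v²t² + 2Dt − x² = 0, so t = (√(D² + v²x²) − D)/v².
√(D² + v²x²) = √(1.61² + 0.149² × 211²) = 31.48; v² = 0.022201.
t = (31.48 − 1.61)/0.022201 = 1350 days (vs. the pure-advection estimate x/v = 1420 d).

1350 days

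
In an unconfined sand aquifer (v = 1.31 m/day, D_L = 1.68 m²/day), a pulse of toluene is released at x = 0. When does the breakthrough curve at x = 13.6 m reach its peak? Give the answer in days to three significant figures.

9.45 days

For the 1D instantaneous-source solution, setting ∂C/∂t = 0 at fixed x gives v²t² + 2Dt − x² = 0, so t = (√(D² + v²x²) − D)/v².
√(D² + v²x²) = √(1.68² + 1.31² × 13.6²) = 17.90; v² = 1.7161.
t = (17.90 − 1.68)/1.7161 = 9.45 days (vs. the pure-advection estimate x/v = 10.4 d).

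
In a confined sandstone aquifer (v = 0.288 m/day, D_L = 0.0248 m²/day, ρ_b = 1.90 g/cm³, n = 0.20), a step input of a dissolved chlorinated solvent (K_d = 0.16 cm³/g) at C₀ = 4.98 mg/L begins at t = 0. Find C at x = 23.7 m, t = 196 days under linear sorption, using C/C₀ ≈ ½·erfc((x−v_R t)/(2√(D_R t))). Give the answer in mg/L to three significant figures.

1.27 mg/L

Retardation factor R = 1 + ρ_b·K_d/n = 1 + 1.90 × 0.16/0.20 = 2.520.
Sorption retards both mechanisms: v_R = v/R = 0.1143 m/day, D_R = D/R = 0.009841 m²/day.
v_R·t = 0.1143 × 196 = 22.4028 m; 2√(D_R t) = 2.778 m; argument = (23.7 − 22.4028)/2.778 = 0.4670.
C = C₀ × ½·erfc(0.4670) = 4.98 × 0.2545 = 1.27 mg/L.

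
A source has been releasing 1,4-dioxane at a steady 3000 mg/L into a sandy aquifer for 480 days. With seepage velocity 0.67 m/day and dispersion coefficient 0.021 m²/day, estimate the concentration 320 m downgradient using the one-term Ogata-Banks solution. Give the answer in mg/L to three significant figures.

For a continuous step input, C/C₀ ≈ ½·erfc((x−vt)/(2√(Dt))).
vt = 0.67 × 480 = 321.6 m and 2√(Dt) = 2√(0.021 × 480) = 6.350 m.
Argument (x−vt)/(2√(Dt)) = (320 − 321.6)/6.350 = -0.2520; ½·erfc(-0.2520) = 0.6392.
C = 3000 × 0.6392 = 1920 mg/L.

1920 mg/L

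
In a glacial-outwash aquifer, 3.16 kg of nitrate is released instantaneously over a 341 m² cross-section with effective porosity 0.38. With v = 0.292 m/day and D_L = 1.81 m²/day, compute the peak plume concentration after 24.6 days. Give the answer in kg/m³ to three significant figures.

0.00103 kg/m³

The peak of an instantaneous 1D plume sits at x = vt; there the Gaussian factor is 1 and C_max = M/(n_e·A·√(4πDt)), where n_e·A is the pore area the mass is dissolved in.
√(4πDt) = √(4π × 1.81 × 24.6) = 23.65 m, so C_max = 3.16/(0.38 × 341 × 23.65) = 0.00103 kg/m³.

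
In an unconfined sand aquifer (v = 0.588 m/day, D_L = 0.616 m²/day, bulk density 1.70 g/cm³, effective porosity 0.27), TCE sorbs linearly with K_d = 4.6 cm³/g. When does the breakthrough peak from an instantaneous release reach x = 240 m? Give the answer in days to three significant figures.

Retardation factor R = 1 + ρ_b·K_d/n = 1 + 1.70 × 4.6/0.27 = 29.96.
Sorption retards both mechanisms: v_R = v/R = 0.01963 m/day, D_R = D/R = 0.02056 m²/day.
Peak time from v_R²t² + 2D_R t − x² = 0: t = (√(D_R² + v_R²x²) − D_R)/v_R².
√(D_R² + v_R²x²) = √(0.02056² + 0.01963² × 240²) = 4.711; v_R² = 0.0003853.
t = (4.711 − 0.02056)/0.0003853 = 12200 days.

12200 days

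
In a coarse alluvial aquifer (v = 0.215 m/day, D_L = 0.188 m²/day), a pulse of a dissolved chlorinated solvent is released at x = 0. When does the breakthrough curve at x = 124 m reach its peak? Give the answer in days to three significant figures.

573 days

For the 1D instantaneous-source solution, setting ∂C/∂t = 0 at fixed x gives v²t² + 2Dt − x² = 0, so t = (√(D² + v²x²) − D)/v².
√(D² + v²x²) = √(0.188² + 0.215² × 124²) = 26.66; v² = 0.046225.
t = (26.66 − 0.188)/0.046225 = 573 days (vs. the pure-advection estimate x/v = 577 d).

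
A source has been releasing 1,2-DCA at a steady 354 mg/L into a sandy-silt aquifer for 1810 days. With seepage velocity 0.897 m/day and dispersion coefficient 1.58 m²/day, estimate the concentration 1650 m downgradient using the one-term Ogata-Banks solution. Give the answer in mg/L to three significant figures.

129 mg/L

For a continuous step input, C/C₀ ≈ ½·erfc((x−vt)/(2√(Dt))).
vt = 0.897 × 1810 = 1623.57 m and 2√(Dt) = 2√(1.58 × 1810) = 107.0 m.
Argument (x−vt)/(2√(Dt)) = (1650 − 1623.57)/107.0 = 0.2470; ½·erfc(0.2470) = 0.3634.
C = 354 × 0.3634 = 129 mg/L.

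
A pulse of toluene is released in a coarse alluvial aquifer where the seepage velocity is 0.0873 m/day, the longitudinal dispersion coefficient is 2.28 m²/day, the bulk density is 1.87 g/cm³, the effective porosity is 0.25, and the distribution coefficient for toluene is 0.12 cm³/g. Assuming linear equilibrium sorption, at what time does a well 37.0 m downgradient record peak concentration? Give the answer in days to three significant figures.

Retardation factor R = 1 + ρ_b·K_d/n = 1 + 1.87 × 0.12/0.25 = 1.898.
Sorption retards both mechanisms: v_R = v/R = 0.04600 m/day, D_R = D/R = 1.201 m²/day.
Peak time from v_R²t² + 2D_R t − x² = 0: t = (√(D_R² + v_R²x²) − D_R)/v_R².
√(D_R² + v_R²x²) = √(1.201² + 0.04600² × 37.0²) = 2.083; v_R² = 0.002116.
t = (2.083 − 1.201)/0.002116 = 417 days.

417 days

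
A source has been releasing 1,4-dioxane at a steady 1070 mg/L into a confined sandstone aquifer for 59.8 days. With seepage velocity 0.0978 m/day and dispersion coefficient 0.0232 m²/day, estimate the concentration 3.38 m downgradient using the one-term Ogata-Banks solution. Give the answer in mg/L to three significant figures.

For a continuous step input, C/C₀ ≈ ½·erfc((x−vt)/(2√(Dt))).
vt = 0.0978 × 59.8 = 5.84844 m and 2√(Dt) = 2√(0.0232 × 59.8) = 2.356 m.
Argument (x−vt)/(2√(Dt)) = (3.38 − 5.84844)/2.356 = -1.048; ½·erfc(-1.048) = 0.9308.
C = 1070 × 0.9308 = 996 mg/L.

996 mg/L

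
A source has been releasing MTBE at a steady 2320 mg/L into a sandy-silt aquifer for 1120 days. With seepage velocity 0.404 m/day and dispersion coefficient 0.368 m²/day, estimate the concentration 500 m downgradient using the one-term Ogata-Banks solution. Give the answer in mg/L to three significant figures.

For a continuous step input, C/C₀ ≈ ½·erfc((x−vt)/(2√(Dt))).
vt = 0.404 × 1120 = 452.48 m and 2√(Dt) = 2√(0.368 × 1120) = 40.60 m.
Argument (x−vt)/(2√(Dt)) = (500 − 452.48)/40.60 = 1.170; ½·erfc(1.170) = 0.04900.
C = 2320 × 0.04900 = 114 mg/L.

114 mg/L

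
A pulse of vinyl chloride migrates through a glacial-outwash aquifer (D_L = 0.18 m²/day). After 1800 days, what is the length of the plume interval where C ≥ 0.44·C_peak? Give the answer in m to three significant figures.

65.2 m

The plume is Gaussian with σ = √(2Dt) = √(2 × 0.18 × 1800) = 25.46 m.
C/C_peak = exp(−Δx²/(2σ²)) = 0.44 ⇒ Δx = σ·√(−2 ln 0.44) = 25.46 × 1.281 = 32.61 m.
Width = 2Δx = 65.2 m.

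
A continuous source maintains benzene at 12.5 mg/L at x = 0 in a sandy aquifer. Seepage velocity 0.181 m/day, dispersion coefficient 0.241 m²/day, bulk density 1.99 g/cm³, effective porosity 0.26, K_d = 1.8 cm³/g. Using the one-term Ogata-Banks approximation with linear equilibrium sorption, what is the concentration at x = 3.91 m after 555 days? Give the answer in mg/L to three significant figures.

Retardation factor R = 1 + ρ_b·K_d/n = 1 + 1.99 × 1.8/0.26 = 14.78.
Sorption retards both mechanisms: v_R = v/R = 0.01225 m/day, D_R = D/R = 0.01631 m²/day.
v_R·t = 0.01225 × 555 = 6.79875 m; 2√(D_R t) = 6.017 m; argument = (3.91 − 6.79875)/6.017 = -0.4801.
C = C₀ × ½·erfc(-0.4801) = 12.5 × 0.7514 = 9.39 mg/L.

9.39 mg/L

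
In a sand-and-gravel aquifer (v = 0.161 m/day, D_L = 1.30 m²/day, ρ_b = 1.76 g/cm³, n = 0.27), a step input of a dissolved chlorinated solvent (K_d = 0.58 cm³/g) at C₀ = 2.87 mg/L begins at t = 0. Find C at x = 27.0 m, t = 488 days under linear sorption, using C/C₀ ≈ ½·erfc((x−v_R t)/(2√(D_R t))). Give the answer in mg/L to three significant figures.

0.741 mg/L

Retardation factor R = 1 + ρ_b·K_d/n = 1 + 1.76 × 0.58/0.27 = 4.781.
Sorption retards both mechanisms: v_R = v/R = 0.03367 m/day, D_R = D/R = 0.2719 m²/day.
v_R·t = 0.03367 × 488 = 16.43096 m; 2√(D_R t) = 23.04 m; argument = (27.0 − 16.43096)/23.04 = 0.4587.
C = C₀ × ½·erfc(0.4587) = 2.87 × 0.2583 = 0.741 mg/L.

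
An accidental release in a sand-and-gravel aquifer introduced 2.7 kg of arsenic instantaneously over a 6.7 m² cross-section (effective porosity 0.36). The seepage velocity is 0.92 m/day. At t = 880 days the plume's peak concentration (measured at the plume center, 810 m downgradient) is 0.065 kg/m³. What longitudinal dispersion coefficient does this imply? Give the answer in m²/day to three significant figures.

At the plume center C_max = M/(n_e·A·√(4πDt)), so D = M²/(4πt·(n_e·A·C_max)²).
n_e·A·C_max = 0.36 × 6.7 × 0.065 = 0.1568 kg/m.
D = 2.7²/(4π × 880 × 0.1568²) = 0.0268 m²/day.

0.0268 m²/day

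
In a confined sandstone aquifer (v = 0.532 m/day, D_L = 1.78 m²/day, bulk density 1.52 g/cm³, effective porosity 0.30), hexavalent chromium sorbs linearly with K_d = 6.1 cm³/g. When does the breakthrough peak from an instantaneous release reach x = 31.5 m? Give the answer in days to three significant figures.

1700 days

Retardation factor R = 1 + ρ_b·K_d/n = 1 + 1.52 × 6.1/0.30 = 31.91.
Sorption retards both mechanisms: v_R = v/R = 0.01667 m/day, D_R = D/R = 0.05578 m²/day.
Peak time from v_R²t² + 2D_R t − x² = 0: t = (√(D_R² + v_R²x²) − D_R)/v_R².
√(D_R² + v_R²x²) = √(0.05578² + 0.01667² × 31.5²) = 0.5281; v_R² = 0.0002779.
t = (0.5281 − 0.05578)/0.0002779 = 1700 days.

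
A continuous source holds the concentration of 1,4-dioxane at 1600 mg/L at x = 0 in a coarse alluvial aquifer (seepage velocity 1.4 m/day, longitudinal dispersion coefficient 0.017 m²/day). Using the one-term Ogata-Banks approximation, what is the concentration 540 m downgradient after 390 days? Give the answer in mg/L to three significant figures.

For a continuous step input, C/C₀ ≈ ½·erfc((x−vt)/(2√(Dt))).
vt = 1.4 × 390 = 546 m and 2√(Dt) = 2√(0.017 × 390) = 5.150 m.
Argument (x−vt)/(2√(Dt)) = (540 − 546)/5.150 = -1.165; ½·erfc(-1.165) = 0.9503.
C = 1600 × 0.9503 = 1520 mg/L.

1520 mg/L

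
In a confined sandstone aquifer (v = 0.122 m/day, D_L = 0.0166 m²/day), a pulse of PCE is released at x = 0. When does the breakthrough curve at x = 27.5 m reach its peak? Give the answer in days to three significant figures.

For the 1D instantaneous-source solution, setting ∂C/∂t = 0 at fixed x gives v²t² + 2Dt − x² = 0, so t = (√(D² + v²x²) − D)/v².
√(D² + v²x²) = √(0.0166² + 0.122² × 27.5²) = 3.355; v² = 0.014884.
t = (3.355 − 0.0166)/0.014884 = 224 days (vs. the pure-advection estimate x/v = 225 d).

224 days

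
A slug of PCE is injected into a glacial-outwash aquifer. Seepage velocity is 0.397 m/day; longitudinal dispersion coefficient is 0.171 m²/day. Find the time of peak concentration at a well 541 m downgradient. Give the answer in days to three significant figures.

1360 days

For the 1D instantaneous-source solution, setting ∂C/∂t = 0 at fixed x gives v²t² + 2Dt − x² = 0, so t = (√(D² + v²x²) − D)/v².
√(D² + v²x²) = √(0.171² + 0.397² × 541²) = 214.8; v² = 0.157609.
t = (214.8 − 0.171)/0.157609 = 1360 days (vs. the pure-advection estimate x/v = 1360 d).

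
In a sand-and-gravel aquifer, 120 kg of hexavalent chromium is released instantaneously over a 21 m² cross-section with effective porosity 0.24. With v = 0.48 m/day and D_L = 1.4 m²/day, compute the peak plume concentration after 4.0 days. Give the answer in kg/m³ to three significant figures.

2.84 kg/m³

The peak of an instantaneous 1D plume sits at x = vt; there the Gaussian factor is 1 and C_max = M/(n_e·A·√(4πDt)), where n_e·A is the pore area the mass is dissolved in.
√(4πDt) = √(4π × 1.4 × 4.0) = 8.389 m, so C_max = 120/(0.24 × 21 × 8.389) = 2.84 kg/m³.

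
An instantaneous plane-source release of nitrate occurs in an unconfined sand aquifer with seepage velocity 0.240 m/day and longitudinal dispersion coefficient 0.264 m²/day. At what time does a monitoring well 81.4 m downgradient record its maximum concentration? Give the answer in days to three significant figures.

335 days

For the 1D instantaneous-source solution, setting ∂C/∂t = 0 at fixed x gives v²t² + 2Dt − x² = 0, so t = (√(D² + v²x²) − D)/v².
√(D² + v²x²) = √(0.264² + 0.240² × 81.4²) = 19.54; v² = 0.0576.
t = (19.54 − 0.264)/0.0576 = 335 days (vs. the pure-advection estimate x/v = 339 d).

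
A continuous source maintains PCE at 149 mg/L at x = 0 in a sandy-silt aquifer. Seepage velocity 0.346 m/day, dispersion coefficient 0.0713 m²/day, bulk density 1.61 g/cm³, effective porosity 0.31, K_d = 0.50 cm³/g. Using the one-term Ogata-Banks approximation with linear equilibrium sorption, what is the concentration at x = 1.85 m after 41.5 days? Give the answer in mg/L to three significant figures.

Retardation factor R = 1 + ρ_b·K_d/n = 1 + 1.61 × 0.50/0.31 = 3.597.
Sorption retards both mechanisms: v_R = v/R = 0.09619 m/day, D_R = D/R = 0.01982 m²/day.
v_R·t = 0.09619 × 41.5 = 3.991885 m; 2√(D_R t) = 1.814 m; argument = (1.85 − 3.991885)/1.814 = -1.181.
C = C₀ × ½·erfc(-1.181) = 149 × 0.9526 = 142 mg/L.

142 mg/L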